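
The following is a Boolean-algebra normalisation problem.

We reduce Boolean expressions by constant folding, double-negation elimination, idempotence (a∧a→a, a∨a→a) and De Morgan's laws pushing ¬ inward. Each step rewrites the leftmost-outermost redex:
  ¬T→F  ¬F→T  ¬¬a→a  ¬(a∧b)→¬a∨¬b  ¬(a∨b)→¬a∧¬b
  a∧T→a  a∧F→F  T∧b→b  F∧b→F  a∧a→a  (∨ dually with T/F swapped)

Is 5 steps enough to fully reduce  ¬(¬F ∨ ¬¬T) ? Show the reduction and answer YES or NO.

  start: ¬(¬F ∨ ¬¬T)
  [1] ¬¬F ∧ ¬¬¬T
  [2] F ∧ ¬¬¬T
  [3] F

Answer: YES — reaches normal form F in 3 ≤ 5 steps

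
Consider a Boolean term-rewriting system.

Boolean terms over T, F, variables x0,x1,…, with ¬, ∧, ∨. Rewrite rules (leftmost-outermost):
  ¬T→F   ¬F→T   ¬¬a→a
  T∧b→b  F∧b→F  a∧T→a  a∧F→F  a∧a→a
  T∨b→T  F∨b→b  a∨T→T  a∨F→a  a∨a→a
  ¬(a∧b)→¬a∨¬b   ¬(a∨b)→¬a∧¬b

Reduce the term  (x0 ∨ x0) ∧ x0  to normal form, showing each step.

  start: (x0 ∨ x0) ∧ x0
  [1] x0 ∧ x0
  [2] x0

Answer: normal form = x0  (in 2 steps)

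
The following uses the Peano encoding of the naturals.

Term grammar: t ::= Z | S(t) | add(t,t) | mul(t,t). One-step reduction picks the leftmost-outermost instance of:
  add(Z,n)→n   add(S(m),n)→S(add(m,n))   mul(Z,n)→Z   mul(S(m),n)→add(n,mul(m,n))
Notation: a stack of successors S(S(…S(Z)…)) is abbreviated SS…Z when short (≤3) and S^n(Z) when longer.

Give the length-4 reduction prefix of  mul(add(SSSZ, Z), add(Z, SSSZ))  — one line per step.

  start: mul(add(SSSZ, Z), add(Z, SSSZ))
  →1  mul(S(add(SSZ, Z)), add(Z, SSSZ))
  →2  add(add(Z, SSSZ), mul(add(SSZ, Z), add(Z, SSSZ)))
  →3  add(SSSZ, mul(add(SSZ, Z), add(Z, SSSZ)))
  →4  S(add(SSZ, mul(add(SSZ, Z), add(Z, SSSZ))))

Answer: after 4 steps: S(add(SSZ, mul(add(SSZ, Z), add(Z, SSSZ))))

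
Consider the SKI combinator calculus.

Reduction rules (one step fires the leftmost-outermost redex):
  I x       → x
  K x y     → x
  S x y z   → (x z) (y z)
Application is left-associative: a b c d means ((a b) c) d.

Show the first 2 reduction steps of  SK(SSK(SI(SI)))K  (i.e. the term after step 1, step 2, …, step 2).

  start: SK(SSK(SI(SI)))K
  →1  KK(SSK(SI(SI))K)
  →2  K

Answer: after 2 steps: K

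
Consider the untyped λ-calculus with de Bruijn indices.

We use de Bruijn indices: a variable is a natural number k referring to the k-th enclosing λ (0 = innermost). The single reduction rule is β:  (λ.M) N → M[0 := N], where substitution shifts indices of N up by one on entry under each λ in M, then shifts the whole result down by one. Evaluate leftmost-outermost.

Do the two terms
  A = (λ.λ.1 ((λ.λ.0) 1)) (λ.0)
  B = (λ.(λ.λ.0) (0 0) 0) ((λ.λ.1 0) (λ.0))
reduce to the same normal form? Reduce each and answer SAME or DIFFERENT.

Answer: DIFFERENT — A ⇓ λ.λ.0, B ⇓ λ.0

Working:
Term A:
  start: (λ.λ.1 ((λ.λ.0) 1)) (λ.0)
  step 1: λ.(λ.0) ((λ.λ.0) (λ.0))
  step 2: λ.(λ.λ.0) (λ.0)
  step 3: λ.λ.0

Term B:
  start: (λ.(λ.λ.0) (0 0) 0) ((λ.λ.1 0) (λ.0))
  step 1: (λ.λ.0) ((λ.λ.1 0) (λ.0) ((λ.λ.1 0) (λ.0))) ((λ.λ.1 0) (λ.0))
  step 2: (λ.0) ((λ.λ.1 0) (λ.0))
  step 3: (λ.λ.1 0) (λ.0)
  step 4: λ.(λ.0) 0
  step 5: λ.0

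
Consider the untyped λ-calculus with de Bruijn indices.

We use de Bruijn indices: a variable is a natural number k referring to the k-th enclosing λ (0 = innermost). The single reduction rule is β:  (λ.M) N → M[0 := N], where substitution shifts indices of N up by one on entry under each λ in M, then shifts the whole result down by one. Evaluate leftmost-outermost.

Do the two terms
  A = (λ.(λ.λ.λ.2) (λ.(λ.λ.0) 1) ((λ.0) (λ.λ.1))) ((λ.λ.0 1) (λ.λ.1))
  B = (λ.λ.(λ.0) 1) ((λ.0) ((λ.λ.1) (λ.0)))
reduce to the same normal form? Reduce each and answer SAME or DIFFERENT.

Answer: SAME — A ⇓ λ.λ.λ.0, B ⇓ λ.λ.λ.0

Reduction:
Term A:
  start: (λ.(λ.λ.λ.2) (λ.(λ.λ.0) 1) ((λ.0) (λ.λ.1))) ((λ.λ.0 1) (λ.λ.1))
  [1] (λ.λ.λ.2) (λ.(λ.λ.0) ((λ.λ.0 1) (λ.λ.1))) ((λ.0) (λ.λ.1))
  [2] (λ.λ.λ.(λ.λ.0) ((λ.λ.0 1) (λ.λ.1))) ((λ.0) (λ.λ.1))
  [3] λ.λ.(λ.λ.0) ((λ.λ.0 1) (λ.λ.1))
  [4] λ.λ.λ.0

Term B:
  start: (λ.λ.(λ.0) 1) ((λ.0) ((λ.λ.1) (λ.0)))
  [1] λ.(λ.0) ((λ.0) ((λ.λ.1) (λ.0)))
  [2] λ.(λ.0) ((λ.λ.1) (λ.0))
  [3] λ.(λ.λ.1) (λ.0)
  [4] λ.λ.λ.0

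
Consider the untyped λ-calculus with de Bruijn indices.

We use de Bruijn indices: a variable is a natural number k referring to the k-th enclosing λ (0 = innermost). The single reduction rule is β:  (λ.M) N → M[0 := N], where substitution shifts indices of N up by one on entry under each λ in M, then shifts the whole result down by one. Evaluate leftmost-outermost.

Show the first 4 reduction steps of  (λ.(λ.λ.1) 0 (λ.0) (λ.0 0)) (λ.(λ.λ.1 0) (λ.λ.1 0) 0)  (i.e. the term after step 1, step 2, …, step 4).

Answer: after 4 steps: (λ.λ.1 0) (λ.λ.1 0) (λ.0 0)

Working:
  start: (λ.(λ.λ.1) 0 (λ.0) (λ.0 0)) (λ.(λ.λ.1 0) (λ.λ.1 0) 0)
  [1] (λ.λ.1) (λ.(λ.λ.1 0) (λ.λ.1 0) 0) (λ.0) (λ.0 0)
  [2] (λ.λ.(λ.λ.1 0) (λ.λ.1 0) 0) (λ.0) (λ.0 0)
  [3] (λ.(λ.λ.1 0) (λ.λ.1 0) 0) (λ.0 0)
  [4] (λ.λ.1 0) (λ.λ.1 0) (λ.0 0)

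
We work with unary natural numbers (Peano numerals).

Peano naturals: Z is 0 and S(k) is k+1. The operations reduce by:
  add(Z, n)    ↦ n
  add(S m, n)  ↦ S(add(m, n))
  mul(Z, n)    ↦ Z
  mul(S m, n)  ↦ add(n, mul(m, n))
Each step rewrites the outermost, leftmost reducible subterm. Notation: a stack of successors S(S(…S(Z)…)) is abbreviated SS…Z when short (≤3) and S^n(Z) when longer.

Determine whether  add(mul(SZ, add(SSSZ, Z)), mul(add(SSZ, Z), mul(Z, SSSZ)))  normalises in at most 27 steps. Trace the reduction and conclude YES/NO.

  start: add(mul(SZ, add(SSSZ, Z)), mul(add(SSZ, Z), mul(Z, SSSZ)))
  [1] add(add(add(SSSZ, Z), mul(Z, add(SSSZ, Z))), mul(add(SSZ, Z), mul(Z, SSSZ)))
  [2] add(add(S(add(SSZ, Z)), mul(Z, add(SSSZ, Z))), mul(add(SSZ, Z), mul(Z, SSSZ)))
  [3] add(S(add(add(SSZ, Z), mul(Z, add(SSSZ, Z)))), mul(add(SSZ, Z), mul(Z, SSSZ)))
  [4] S(add(add(add(SSZ, Z), mul(Z, add(SSSZ, Z))), mul(add(SSZ, Z), mul(Z, SSSZ))))
  [5] S(add(add(S(add(SZ, Z)), mul(Z, add(SSSZ, Z))), mul(add(SSZ, Z), mul(Z, SSSZ))))
  [6] S(add(S(add(add(SZ, Z), mul(Z, add(SSSZ, Z)))), mul(add(SSZ, Z), mul(Z, SSSZ))))
  [7] S(S(add(add(add(SZ, Z), mul(Z, add(SSSZ, Z))), mul(add(SSZ, Z), mul(Z, SSSZ)))))
  [8] S(S(add(add(S(add(Z, Z)), mul(Z, add(SSSZ, Z))), mul(add(SSZ, Z), mul(Z, SSSZ)))))
  [9] S(S(add(S(add(add(Z, Z), mul(Z, add(SSSZ, Z)))), mul(add(SSZ, Z), mul(Z, SSSZ)))))
  [10] S(S(S(add(add(add(Z, Z), mul(Z, add(SSSZ, Z))), mul(add(SSZ, Z), mul(Z, SSSZ))))))
  [11] S(S(S(add(add(Z, mul(Z, add(SSSZ, Z))), mul(add(SSZ, Z), mul(Z, SSSZ))))))
  [12] S(S(S(add(mul(Z, add(SSSZ, Z)), mul(add(SSZ, Z), mul(Z, SSSZ))))))
  [13] S(S(S(add(Z, mul(add(SSZ, Z), mul(Z, SSSZ))))))
  [14] S(S(S(mul(add(SSZ, Z), mul(Z, SSSZ)))))
  [15] S(S(S(mul(S(add(SZ, Z)), mul(Z, SSSZ)))))
  [16] S(S(S(add(mul(Z, SSSZ), mul(add(SZ, Z), mul(Z, SSSZ))))))
  [17] S(S(S(add(Z, mul(add(SZ, Z), mul(Z, SSSZ))))))
  [18] S(S(S(mul(add(SZ, Z), mul(Z, SSSZ)))))
  [19] S(S(S(mul(S(add(Z, Z)), mul(Z, SSSZ)))))
  [20] S(S(S(add(mul(Z, SSSZ), mul(add(Z, Z), mul(Z, SSSZ))))))
  [21] S(S(S(add(Z, mul(add(Z, Z), mul(Z, SSSZ))))))
  [22] S(S(S(mul(add(Z, Z), mul(Z, SSSZ)))))
  [23] S(S(S(mul(Z, mul(Z, SSSZ)))))
  [24] SSSZ

Answer: YES — reaches normal form SSSZ in 24 ≤ 27 steps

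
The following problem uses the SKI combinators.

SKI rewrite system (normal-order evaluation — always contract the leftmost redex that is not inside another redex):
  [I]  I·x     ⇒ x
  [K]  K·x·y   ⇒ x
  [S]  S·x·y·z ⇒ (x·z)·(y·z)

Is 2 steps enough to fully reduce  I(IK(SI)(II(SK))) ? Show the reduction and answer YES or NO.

  start: I(IK(SI)(II(SK)))
  [1] IK(SI)(II(SK))
  [2] K(SI)(II(SK))

Answer: NO — after 2 steps the term is K(SI)(II(SK)), not yet normal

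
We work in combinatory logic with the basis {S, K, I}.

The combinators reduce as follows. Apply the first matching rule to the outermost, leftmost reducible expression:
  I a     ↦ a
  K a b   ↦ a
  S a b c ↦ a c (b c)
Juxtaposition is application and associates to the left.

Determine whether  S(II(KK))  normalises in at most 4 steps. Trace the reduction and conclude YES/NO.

Answer: YES — reaches normal form S(KK) in 2 ≤ 4 steps

Working:
  start: S(II(KK))
  [1] S(I(KK))
  [2] S(KK)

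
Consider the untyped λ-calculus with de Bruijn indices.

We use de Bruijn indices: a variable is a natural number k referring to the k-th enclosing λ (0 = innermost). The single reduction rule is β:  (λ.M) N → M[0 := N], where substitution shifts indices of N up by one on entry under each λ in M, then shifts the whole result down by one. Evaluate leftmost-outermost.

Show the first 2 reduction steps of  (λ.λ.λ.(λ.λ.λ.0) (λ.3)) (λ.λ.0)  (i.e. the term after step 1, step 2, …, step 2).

  start: (λ.λ.λ.(λ.λ.λ.0) (λ.3)) (λ.λ.0)
  [1] λ.λ.(λ.λ.λ.0) (λ.λ.λ.0)
  [2] λ.λ.λ.λ.0

Answer: after 2 steps: λ.λ.λ.λ.0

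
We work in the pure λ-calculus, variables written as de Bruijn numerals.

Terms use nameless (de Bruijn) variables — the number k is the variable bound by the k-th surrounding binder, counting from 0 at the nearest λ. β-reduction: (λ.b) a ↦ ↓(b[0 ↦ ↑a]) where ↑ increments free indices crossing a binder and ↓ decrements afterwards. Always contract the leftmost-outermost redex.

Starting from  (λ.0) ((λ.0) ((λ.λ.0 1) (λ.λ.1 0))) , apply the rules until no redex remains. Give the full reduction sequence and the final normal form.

Answer: normal form = λ.0 (λ.λ.1 0)  (in 3 steps)

Reduction:
  start: (λ.0) ((λ.0) ((λ.λ.0 1) (λ.λ.1 0)))
  →1  (λ.0) ((λ.λ.0 1) (λ.λ.1 0))
  →2  (λ.λ.0 1) (λ.λ.1 0)
  →3  λ.0 (λ.λ.1 0)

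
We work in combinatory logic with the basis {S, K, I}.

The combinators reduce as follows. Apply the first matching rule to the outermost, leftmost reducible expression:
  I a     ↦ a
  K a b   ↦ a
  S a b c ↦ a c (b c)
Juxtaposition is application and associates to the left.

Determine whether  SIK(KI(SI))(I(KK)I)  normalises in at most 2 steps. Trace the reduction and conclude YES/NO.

  start: SIK(KI(SI))(I(KK)I)
  →1  I(KI(SI))(K(KI(SI)))(I(KK)I)
  →2  KI(SI)(K(KI(SI)))(I(KK)I)

Answer: NO — after 2 steps the term is KI(SI)(K(KI(SI)))(I(KK)I), not yet normal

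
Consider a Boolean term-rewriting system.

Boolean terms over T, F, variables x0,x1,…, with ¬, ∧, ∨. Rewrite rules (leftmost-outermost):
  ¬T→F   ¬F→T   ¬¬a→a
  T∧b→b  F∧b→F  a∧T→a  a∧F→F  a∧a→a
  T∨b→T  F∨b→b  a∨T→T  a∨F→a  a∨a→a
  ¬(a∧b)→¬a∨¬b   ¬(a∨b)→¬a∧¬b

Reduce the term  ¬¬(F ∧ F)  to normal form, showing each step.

  start: ¬¬(F ∧ F)
  →1  F ∧ F
  →2  F

Answer: normal form = F  (in 2 steps)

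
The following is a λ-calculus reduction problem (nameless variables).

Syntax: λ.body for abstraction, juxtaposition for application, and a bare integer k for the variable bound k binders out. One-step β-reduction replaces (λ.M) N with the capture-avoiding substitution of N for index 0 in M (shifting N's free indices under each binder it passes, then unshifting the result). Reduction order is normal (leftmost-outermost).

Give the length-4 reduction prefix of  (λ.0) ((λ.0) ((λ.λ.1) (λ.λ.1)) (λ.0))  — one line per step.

Answer: after 4 steps: λ.λ.1

Reduction:
  start: (λ.0) ((λ.0) ((λ.λ.1) (λ.λ.1)) (λ.0))
  →1  (λ.0) ((λ.λ.1) (λ.λ.1)) (λ.0)
  →2  (λ.λ.1) (λ.λ.1) (λ.0)
  →3  (λ.λ.λ.1) (λ.0)
  →4  λ.λ.1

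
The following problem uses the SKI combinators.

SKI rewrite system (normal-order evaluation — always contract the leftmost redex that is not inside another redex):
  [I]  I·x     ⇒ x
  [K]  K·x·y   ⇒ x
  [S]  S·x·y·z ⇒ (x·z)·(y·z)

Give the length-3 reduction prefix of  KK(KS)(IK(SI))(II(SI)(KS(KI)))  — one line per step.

  start: KK(KS)(IK(SI))(II(SI)(KS(KI)))
  →1  K(IK(SI))(II(SI)(KS(KI)))
  →2  IK(SI)
  →3  K(SI)

Answer: after 3 steps: K(SI)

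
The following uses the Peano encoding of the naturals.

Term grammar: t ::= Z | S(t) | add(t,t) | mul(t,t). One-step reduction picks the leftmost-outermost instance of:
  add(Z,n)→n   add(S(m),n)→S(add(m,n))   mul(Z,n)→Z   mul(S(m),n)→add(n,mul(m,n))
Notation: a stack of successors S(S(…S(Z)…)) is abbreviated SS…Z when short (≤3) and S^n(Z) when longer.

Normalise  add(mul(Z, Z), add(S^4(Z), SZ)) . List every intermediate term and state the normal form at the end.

  start: add(mul(Z, Z), add(S^4(Z), SZ))
  [1] add(Z, add(S^4(Z), SZ))
  [2] add(S^4(Z), SZ)
  [3] S(add(SSSZ, SZ))
  [4] S(S(add(SSZ, SZ)))
  [5] S(S(S(add(SZ, SZ))))
  [6] S(S(S(S(add(Z, SZ)))))
  [7] S^5(Z)

Answer: normal form = S^5(Z)  (in 7 steps)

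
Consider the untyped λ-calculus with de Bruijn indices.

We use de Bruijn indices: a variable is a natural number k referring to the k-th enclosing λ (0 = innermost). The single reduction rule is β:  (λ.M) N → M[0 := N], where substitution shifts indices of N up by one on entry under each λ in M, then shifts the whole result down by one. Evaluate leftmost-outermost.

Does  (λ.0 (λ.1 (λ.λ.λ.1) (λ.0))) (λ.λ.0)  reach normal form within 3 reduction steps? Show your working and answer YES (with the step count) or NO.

  start: (λ.0 (λ.1 (λ.λ.λ.1) (λ.0))) (λ.λ.0)
  [1] (λ.λ.0) (λ.(λ.λ.0) (λ.λ.λ.1) (λ.0))
  [2] λ.0

Answer: YES — reaches normal form λ.0 in 2 ≤ 3 steps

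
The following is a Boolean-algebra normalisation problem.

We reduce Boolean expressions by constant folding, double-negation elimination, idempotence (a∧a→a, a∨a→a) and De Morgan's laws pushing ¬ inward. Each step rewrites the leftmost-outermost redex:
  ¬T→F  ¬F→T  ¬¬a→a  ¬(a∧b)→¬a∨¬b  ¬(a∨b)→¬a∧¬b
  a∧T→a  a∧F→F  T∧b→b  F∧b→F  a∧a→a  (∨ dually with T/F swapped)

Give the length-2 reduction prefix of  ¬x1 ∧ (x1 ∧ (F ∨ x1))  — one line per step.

Answer: after 2 steps: ¬x1 ∧ x1

Derivation:
  start: ¬x1 ∧ (x1 ∧ (F ∨ x1))
  →1  ¬x1 ∧ (x1 ∧ x1)
  →2  ¬x1 ∧ x1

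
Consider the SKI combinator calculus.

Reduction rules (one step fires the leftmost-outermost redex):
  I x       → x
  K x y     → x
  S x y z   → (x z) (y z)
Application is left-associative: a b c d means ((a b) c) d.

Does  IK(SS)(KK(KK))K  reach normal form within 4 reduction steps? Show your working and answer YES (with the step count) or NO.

  start: IK(SS)(KK(KK))K
  step 1: K(SS)(KK(KK))K
  step 2: SSK

Answer: YES — reaches normal form SSK in 2 ≤ 4 steps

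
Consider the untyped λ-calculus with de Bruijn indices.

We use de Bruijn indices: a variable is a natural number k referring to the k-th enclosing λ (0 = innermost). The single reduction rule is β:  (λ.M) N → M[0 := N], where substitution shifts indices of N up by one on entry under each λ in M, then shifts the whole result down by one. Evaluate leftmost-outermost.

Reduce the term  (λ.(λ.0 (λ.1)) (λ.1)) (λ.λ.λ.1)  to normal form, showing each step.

Answer: normal form = λ.λ.λ.1  (in 3 steps)

Reduction:
  start: (λ.(λ.0 (λ.1)) (λ.1)) (λ.λ.λ.1)
  [1] (λ.0 (λ.1)) (λ.λ.λ.λ.1)
  [2] (λ.λ.λ.λ.1) (λ.λ.λ.λ.λ.1)
  [3] λ.λ.λ.1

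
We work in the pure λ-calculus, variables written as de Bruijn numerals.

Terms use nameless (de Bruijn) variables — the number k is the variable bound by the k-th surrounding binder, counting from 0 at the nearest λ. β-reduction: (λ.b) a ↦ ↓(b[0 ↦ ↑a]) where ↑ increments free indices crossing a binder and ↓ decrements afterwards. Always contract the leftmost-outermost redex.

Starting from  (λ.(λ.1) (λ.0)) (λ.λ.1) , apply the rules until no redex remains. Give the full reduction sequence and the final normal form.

  start: (λ.(λ.1) (λ.0)) (λ.λ.1)
  step 1: (λ.λ.λ.1) (λ.0)
  step 2: λ.λ.1

Answer: normal form = λ.λ.1  (in 2 steps)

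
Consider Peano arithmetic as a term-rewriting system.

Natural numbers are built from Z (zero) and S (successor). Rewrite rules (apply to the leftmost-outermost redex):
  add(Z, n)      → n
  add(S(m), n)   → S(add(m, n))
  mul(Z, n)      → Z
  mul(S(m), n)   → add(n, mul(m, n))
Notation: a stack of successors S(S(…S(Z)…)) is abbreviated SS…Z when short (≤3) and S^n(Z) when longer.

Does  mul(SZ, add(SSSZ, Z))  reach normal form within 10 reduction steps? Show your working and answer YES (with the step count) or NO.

Answer: YES — reaches normal form SSSZ in 10 ≤ 10 steps

Derivation:
  start: mul(SZ, add(SSSZ, Z))
  →1  add(add(SSSZ, Z), mul(Z, add(SSSZ, Z)))
  →2  add(S(add(SSZ, Z)), mul(Z, add(SSSZ, Z)))
  →3  S(add(add(SSZ, Z), mul(Z, add(SSSZ, Z))))
  →4  S(add(S(add(SZ, Z)), mul(Z, add(SSSZ, Z))))
  →5  S(S(add(add(SZ, Z), mul(Z, add(SSSZ, Z)))))
  →6  S(S(add(S(add(Z, Z)), mul(Z, add(SSSZ, Z)))))
  →7  S(S(S(add(add(Z, Z), mul(Z, add(SSSZ, Z))))))
  →8  S(S(S(add(Z, mul(Z, add(SSSZ, Z))))))
  →9  S(S(S(mul(Z, add(SSSZ, Z)))))
  →10  SSSZ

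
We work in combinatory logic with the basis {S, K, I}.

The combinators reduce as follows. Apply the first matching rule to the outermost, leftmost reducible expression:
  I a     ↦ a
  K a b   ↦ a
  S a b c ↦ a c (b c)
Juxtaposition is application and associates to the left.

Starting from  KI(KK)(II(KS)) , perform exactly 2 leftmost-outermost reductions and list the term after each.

  start: KI(KK)(II(KS))
  [1] I(II(KS))
  [2] II(KS)

Answer: after 2 steps: II(KS)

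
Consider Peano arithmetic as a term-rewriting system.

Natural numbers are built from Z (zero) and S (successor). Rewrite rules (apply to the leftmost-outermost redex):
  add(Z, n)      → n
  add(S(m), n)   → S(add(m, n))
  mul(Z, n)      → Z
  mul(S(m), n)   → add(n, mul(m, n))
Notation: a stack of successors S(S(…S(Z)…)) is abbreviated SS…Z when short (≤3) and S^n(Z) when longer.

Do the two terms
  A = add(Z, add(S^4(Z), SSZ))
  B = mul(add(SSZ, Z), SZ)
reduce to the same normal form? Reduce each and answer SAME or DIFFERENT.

Term A:
  start: add(Z, add(S^4(Z), SSZ))
  [1] add(S^4(Z), SSZ)
  [2] S(add(SSSZ, SSZ))
  [3] S(S(add(SSZ, SSZ)))
  [4] S(S(S(add(SZ, SSZ))))
  [5] S(S(S(S(add(Z, SSZ)))))
  [6] S^6(Z)

Term B:
  start: mul(add(SSZ, Z), SZ)
  [1] mul(S(add(SZ, Z)), SZ)
  [2] add(SZ, mul(add(SZ, Z), SZ))
  [3] S(add(Z, mul(add(SZ, Z), SZ)))
  [4] S(mul(add(SZ, Z), SZ))
  [5] S(mul(S(add(Z, Z)), SZ))
  [6] S(add(SZ, mul(add(Z, Z), SZ)))
  [7] S(S(add(Z, mul(add(Z, Z), SZ))))
  [8] S(S(mul(add(Z, Z), SZ)))
  [9] S(S(mul(Z, SZ)))
  [10] SSZ

Answer: DIFFERENT — A ⇓ S^6(Z), B ⇓ SSZ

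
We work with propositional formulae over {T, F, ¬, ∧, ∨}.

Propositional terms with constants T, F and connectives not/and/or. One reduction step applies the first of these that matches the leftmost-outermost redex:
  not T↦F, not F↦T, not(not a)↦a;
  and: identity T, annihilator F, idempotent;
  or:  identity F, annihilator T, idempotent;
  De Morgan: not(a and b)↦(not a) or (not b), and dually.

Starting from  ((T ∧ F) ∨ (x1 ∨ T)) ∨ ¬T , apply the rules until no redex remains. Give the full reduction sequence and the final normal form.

Answer: normal form = T  (in 4 steps)

Reduction:
  start: ((T ∧ F) ∨ (x1 ∨ T)) ∨ ¬T
  step 1: (F ∨ (x1 ∨ T)) ∨ ¬T
  step 2: (x1 ∨ T) ∨ ¬T
  step 3: T ∨ ¬T
  step 4: T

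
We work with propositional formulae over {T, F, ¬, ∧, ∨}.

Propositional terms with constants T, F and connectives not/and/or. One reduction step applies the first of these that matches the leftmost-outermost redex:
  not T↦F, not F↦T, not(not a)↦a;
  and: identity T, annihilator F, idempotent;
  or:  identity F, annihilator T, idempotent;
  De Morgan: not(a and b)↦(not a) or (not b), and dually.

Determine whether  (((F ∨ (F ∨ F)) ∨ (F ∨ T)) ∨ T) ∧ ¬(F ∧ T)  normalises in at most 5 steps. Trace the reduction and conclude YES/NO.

  start: (((F ∨ (F ∨ F)) ∨ (F ∨ T)) ∨ T) ∧ ¬(F ∧ T)
  step 1: T ∧ ¬(F ∧ T)
  step 2: ¬(F ∧ T)
  step 3: ¬F ∨ ¬T
  step 4: T ∨ ¬T
  step 5: T

Answer: YES — reaches normal form T in 5 ≤ 5 steps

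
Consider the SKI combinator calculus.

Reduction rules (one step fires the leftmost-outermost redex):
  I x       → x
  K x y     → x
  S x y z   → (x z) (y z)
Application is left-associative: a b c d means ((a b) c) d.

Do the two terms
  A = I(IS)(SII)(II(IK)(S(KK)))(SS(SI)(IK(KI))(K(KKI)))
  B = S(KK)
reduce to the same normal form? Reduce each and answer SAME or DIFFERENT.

Answer: SAME — A ⇓ S(KK), B ⇓ S(KK)

Derivation:
Term A:
  start: I(IS)(SII)(II(IK)(S(KK)))(SS(SI)(IK(KI))(K(KKI)))
  [1] IS(SII)(II(IK)(S(KK)))(SS(SI)(IK(KI))(K(KKI)))
  [2] S(SII)(II(IK)(S(KK)))(SS(SI)(IK(KI))(K(KKI)))
  [3] SII(SS(SI)(IK(KI))(K(KKI)))(II(IK)(S(KK))(SS(SI)(IK(KI))(K(KKI))))
  [4] I(SS(SI)(IK(KI))(K(KKI)))(I(SS(SI)(IK(KI))(K(KKI))))(II(IK)(S(KK))(SS(SI)(IK(KI))(K(KKI))))
  [5] SS(SI)(IK(KI))(K(KKI))(I(SS(SI)(IK(KI))(K(KKI))))(II(IK)(S(KK))(SS(SI)(IK(KI))(K(KKI))))
  [6] S(IK(KI))(SI(IK(KI)))(K(KKI))(I(SS(SI)(IK(KI))(K(KKI))))(II(IK)(S(KK))(SS(SI)(IK(KI))(K(KKI))))
  [7] IK(KI)(K(KKI))(SI(IK(KI))(K(KKI)))(I(SS(SI)(IK(KI))(K(KKI))))(II(IK)(S(KK))(SS(SI)(IK(KI))(K(KKI))))
  [8] K(KI)(K(KKI))(SI(IK(KI))(K(KKI)))(I(SS(SI)(IK(KI))(K(KKI))))(II(IK)(S(KK))(SS(SI)(IK(KI))(K(KKI))))
  [9] KI(SI(IK(KI))(K(KKI)))(I(SS(SI)(IK(KI))(K(KKI))))(II(IK)(S(KK))(SS(SI)(IK(KI))(K(KKI))))
  [10] I(I(SS(SI)(IK(KI))(K(KKI))))(II(IK)(S(KK))(SS(SI)(IK(KI))(K(KKI))))
  [11] I(SS(SI)(IK(KI))(K(KKI)))(II(IK)(S(KK))(SS(SI)(IK(KI))(K(KKI))))
  [12] SS(SI)(IK(KI))(K(KKI))(II(IK)(S(KK))(SS(SI)(IK(KI))(K(KKI))))
  [13] S(IK(KI))(SI(IK(KI)))(K(KKI))(II(IK)(S(KK))(SS(SI)(IK(KI))(K(KKI))))
  [14] IK(KI)(K(KKI))(SI(IK(KI))(K(KKI)))(II(IK)(S(KK))(SS(SI)(IK(KI))(K(KKI))))
  [15] K(KI)(K(KKI))(SI(IK(KI))(K(KKI)))(II(IK)(S(KK))(SS(SI)(IK(KI))(K(KKI))))
  [16] KI(SI(IK(KI))(K(KKI)))(II(IK)(S(KK))(SS(SI)(IK(KI))(K(KKI))))
  [17] I(II(IK)(S(KK))(SS(SI)(IK(KI))(K(KKI))))
  [18] II(IK)(S(KK))(SS(SI)(IK(KI))(K(KKI)))
  [19] I(IK)(S(KK))(SS(SI)(IK(KI))(K(KKI)))
  [20] IK(S(KK))(SS(SI)(IK(KI))(K(KKI)))
  [21] K(S(KK))(SS(SI)(IK(KI))(K(KKI)))
  [22] S(KK)

Term B:
  start: S(KK)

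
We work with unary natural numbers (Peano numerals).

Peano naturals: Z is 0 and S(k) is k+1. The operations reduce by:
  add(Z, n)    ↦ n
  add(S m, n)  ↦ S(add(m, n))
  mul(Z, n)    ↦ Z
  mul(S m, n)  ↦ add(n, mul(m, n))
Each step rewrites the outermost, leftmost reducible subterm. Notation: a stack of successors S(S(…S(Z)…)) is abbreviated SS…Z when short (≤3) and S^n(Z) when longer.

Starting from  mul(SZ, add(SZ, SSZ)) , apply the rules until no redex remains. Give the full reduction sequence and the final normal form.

  start: mul(SZ, add(SZ, SSZ))
  →1  add(add(SZ, SSZ), mul(Z, add(SZ, SSZ)))
  →2  add(S(add(Z, SSZ)), mul(Z, add(SZ, SSZ)))
  →3  S(add(add(Z, SSZ), mul(Z, add(SZ, SSZ))))
  →4  S(add(SSZ, mul(Z, add(SZ, SSZ))))
  →5  S(S(add(SZ, mul(Z, add(SZ, SSZ)))))
  →6  S(S(S(add(Z, mul(Z, add(SZ, SSZ))))))
  →7  S(S(S(mul(Z, add(SZ, SSZ)))))
  →8  SSSZ

Answer: normal form = SSSZ  (in 8 steps)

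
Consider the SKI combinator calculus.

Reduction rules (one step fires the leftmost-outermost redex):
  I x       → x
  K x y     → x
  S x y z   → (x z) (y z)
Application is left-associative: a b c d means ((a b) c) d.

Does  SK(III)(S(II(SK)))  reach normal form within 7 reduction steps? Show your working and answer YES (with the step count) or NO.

Answer: YES — reaches normal form S(SK) in 4 ≤ 7 steps

Derivation:
  start: SK(III)(S(II(SK)))
  step 1: K(S(II(SK)))(III(S(II(SK))))
  step 2: S(II(SK))
  step 3: S(I(SK))
  step 4: S(SK)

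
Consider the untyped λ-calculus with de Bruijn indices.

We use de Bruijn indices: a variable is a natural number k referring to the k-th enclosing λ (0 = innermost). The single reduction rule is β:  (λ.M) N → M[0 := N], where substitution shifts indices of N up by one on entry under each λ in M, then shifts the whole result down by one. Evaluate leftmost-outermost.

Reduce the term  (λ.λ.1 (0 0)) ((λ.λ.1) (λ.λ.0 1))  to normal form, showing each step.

  start: (λ.λ.1 (0 0)) ((λ.λ.1) (λ.λ.0 1))
  →1  λ.(λ.λ.1) (λ.λ.0 1) (0 0)
  →2  λ.(λ.λ.λ.0 1) (0 0)
  →3  λ.λ.λ.0 1

Answer: normal form = λ.λ.λ.0 1  (in 3 steps)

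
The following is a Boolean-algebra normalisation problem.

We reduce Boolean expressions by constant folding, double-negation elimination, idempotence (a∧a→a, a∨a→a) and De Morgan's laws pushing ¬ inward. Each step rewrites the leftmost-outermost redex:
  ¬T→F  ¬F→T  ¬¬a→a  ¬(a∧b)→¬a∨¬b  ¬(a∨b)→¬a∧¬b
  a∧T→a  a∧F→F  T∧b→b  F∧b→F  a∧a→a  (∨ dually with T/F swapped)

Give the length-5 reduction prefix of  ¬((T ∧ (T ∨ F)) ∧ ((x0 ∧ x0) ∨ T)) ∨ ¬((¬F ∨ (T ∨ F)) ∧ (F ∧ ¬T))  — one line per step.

  start: ¬((T ∧ (T ∨ F)) ∧ ((x0 ∧ x0) ∨ T)) ∨ ¬((¬F ∨ (T ∨ F)) ∧ (F ∧ ¬T))
  [1] (¬(T ∧ (T ∨ F)) ∨ ¬((x0 ∧ x0) ∨ T)) ∨ ¬((¬F ∨ (T ∨ F)) ∧ (F ∧ ¬T))
  [2] ((¬T ∨ ¬(T ∨ F)) ∨ ¬((x0 ∧ x0) ∨ T)) ∨ ¬((¬F ∨ (T ∨ F)) ∧ (F ∧ ¬T))
  [3] ((F ∨ ¬(T ∨ F)) ∨ ¬((x0 ∧ x0) ∨ T)) ∨ ¬((¬F ∨ (T ∨ F)) ∧ (F ∧ ¬T))
  [4] (¬(T ∨ F) ∨ ¬((x0 ∧ x0) ∨ T)) ∨ ¬((¬F ∨ (T ∨ F)) ∧ (F ∧ ¬T))
  [5] ((¬T ∧ ¬F) ∨ ¬((x0 ∧ x0) ∨ T)) ∨ ¬((¬F ∨ (T ∨ F)) ∧ (F ∧ ¬T))

Answer: after 5 steps: ((¬T ∧ ¬F) ∨ ¬((x0 ∧ x0) ∨ T)) ∨ ¬((¬F ∨ (T ∨ F)) ∧ (F ∧ ¬T))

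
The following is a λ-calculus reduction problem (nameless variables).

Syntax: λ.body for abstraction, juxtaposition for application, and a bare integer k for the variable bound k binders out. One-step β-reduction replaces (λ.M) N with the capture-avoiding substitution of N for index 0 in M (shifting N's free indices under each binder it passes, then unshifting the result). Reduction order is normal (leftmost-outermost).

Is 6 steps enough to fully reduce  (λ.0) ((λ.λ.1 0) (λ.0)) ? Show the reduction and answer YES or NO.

  start: (λ.0) ((λ.λ.1 0) (λ.0))
  step 1: (λ.λ.1 0) (λ.0)
  step 2: λ.(λ.0) 0
  step 3: λ.0

Answer: YES — reaches normal form λ.0 in 3 ≤ 6 steps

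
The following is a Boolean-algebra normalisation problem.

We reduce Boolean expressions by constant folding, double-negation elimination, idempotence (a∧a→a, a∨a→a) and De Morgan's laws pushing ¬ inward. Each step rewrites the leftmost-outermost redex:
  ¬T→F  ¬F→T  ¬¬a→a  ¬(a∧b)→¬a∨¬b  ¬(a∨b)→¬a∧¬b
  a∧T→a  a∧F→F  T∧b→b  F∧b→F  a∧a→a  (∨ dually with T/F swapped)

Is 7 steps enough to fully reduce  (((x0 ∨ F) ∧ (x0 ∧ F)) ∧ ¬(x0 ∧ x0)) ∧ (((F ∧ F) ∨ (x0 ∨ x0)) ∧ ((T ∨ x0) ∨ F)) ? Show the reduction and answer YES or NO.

  start: (((x0 ∨ F) ∧ (x0 ∧ F)) ∧ ¬(x0 ∧ x0)) ∧ (((F ∧ F) ∨ (x0 ∨ x0)) ∧ ((T ∨ x0) ∨ F))
  [1] ((x0 ∧ (x0 ∧ F)) ∧ ¬(x0 ∧ x0)) ∧ (((F ∧ F) ∨ (x0 ∨ x0)) ∧ ((T ∨ x0) ∨ F))
  [2] ((x0 ∧ F) ∧ ¬(x0 ∧ x0)) ∧ (((F ∧ F) ∨ (x0 ∨ x0)) ∧ ((T ∨ x0) ∨ F))
  [3] (F ∧ ¬(x0 ∧ x0)) ∧ (((F ∧ F) ∨ (x0 ∨ x0)) ∧ ((T ∨ x0) ∨ F))
  [4] F ∧ (((F ∧ F) ∨ (x0 ∨ x0)) ∧ ((T ∨ x0) ∨ F))
  [5] F

Answer: YES — reaches normal form F in 5 ≤ 7 steps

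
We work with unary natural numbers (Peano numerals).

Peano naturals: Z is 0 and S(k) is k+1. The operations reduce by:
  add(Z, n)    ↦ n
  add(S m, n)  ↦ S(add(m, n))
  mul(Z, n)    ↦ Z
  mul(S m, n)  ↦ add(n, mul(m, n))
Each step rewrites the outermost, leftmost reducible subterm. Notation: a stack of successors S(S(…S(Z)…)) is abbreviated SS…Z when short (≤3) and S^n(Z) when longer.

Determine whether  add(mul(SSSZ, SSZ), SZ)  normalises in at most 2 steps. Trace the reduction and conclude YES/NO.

Answer: NO — after 2 steps the term is add(S(add(SZ, mul(SSZ, SSZ))), SZ), not yet normal

Derivation:
  start: add(mul(SSSZ, SSZ), SZ)
  →1  add(add(SSZ, mul(SSZ, SSZ)), SZ)
  →2  add(S(add(SZ, mul(SSZ, SSZ))), SZ)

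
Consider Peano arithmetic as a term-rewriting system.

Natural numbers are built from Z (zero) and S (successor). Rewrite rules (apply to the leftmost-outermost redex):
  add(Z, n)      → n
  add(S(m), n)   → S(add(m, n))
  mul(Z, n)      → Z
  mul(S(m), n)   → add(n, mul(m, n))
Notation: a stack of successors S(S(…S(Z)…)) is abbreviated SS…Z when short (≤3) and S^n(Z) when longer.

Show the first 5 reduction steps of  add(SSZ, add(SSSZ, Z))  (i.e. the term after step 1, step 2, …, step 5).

  start: add(SSZ, add(SSSZ, Z))
  step 1: S(add(SZ, add(SSSZ, Z)))
  step 2: S(S(add(Z, add(SSSZ, Z))))
  step 3: S(S(add(SSSZ, Z)))
  step 4: S(S(S(add(SSZ, Z))))
  step 5: S(S(S(S(add(SZ, Z)))))

Answer: after 5 steps: S(S(S(S(add(SZ, Z)))))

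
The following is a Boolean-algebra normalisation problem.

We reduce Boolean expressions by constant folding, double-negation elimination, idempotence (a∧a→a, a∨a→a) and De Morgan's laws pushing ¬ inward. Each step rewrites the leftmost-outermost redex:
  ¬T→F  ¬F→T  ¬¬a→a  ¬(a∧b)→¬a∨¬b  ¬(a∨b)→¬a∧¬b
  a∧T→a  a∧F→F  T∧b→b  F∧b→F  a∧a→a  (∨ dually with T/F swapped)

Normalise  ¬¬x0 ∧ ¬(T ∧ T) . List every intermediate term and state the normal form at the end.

Answer: normal form = F  (in 5 steps)

Working:
  start: ¬¬x0 ∧ ¬(T ∧ T)
  step 1: x0 ∧ ¬(T ∧ T)
  step 2: x0 ∧ (¬T ∨ ¬T)
  step 3: x0 ∧ ¬T
  step 4: x0 ∧ F
  step 5: F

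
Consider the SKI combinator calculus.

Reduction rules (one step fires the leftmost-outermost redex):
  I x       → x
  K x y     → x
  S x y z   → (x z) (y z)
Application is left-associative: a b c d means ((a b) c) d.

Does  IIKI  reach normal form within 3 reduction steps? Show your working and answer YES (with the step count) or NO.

Answer: YES — reaches normal form KI in 2 ≤ 3 steps

Reduction:
  start: IIKI
  [1] IKI
  [2] KI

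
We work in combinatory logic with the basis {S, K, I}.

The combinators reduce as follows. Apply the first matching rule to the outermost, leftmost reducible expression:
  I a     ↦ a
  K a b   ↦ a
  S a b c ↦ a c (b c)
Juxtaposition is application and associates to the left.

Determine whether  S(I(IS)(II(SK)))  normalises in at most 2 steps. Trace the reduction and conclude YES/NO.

Answer: NO — after 2 steps the term is S(S(II(SK))), not yet normal

Derivation:
  start: S(I(IS)(II(SK)))
  step 1: S(IS(II(SK)))
  step 2: S(S(II(SK)))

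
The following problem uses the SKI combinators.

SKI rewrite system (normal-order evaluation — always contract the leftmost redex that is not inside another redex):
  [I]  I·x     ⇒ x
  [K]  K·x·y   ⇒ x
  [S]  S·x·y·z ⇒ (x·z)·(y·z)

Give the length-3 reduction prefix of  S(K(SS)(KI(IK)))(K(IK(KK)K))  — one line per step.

  start: S(K(SS)(KI(IK)))(K(IK(KK)K))
  [1] S(SS)(K(IK(KK)K))
  [2] S(SS)(K(K(KK)K))
  [3] S(SS)(K(KK))

Answer: after 3 steps: S(SS)(K(KK))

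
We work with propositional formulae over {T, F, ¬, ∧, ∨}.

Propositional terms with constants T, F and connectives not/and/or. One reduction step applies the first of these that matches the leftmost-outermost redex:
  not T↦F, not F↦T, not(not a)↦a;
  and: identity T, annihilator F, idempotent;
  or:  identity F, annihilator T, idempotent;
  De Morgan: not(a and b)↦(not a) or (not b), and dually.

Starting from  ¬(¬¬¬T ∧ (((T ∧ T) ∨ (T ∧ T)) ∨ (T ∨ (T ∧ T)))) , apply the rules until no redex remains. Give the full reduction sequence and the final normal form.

Answer: normal form = T  (in 4 steps)

Reduction:
  start: ¬(¬¬¬T ∧ (((T ∧ T) ∨ (T ∧ T)) ∨ (T ∨ (T ∧ T))))
  →1  ¬¬¬¬T ∨ ¬(((T ∧ T) ∨ (T ∧ T)) ∨ (T ∨ (T ∧ T)))
  →2  ¬¬T ∨ ¬(((T ∧ T) ∨ (T ∧ T)) ∨ (T ∨ (T ∧ T)))
  →3  T ∨ ¬(((T ∧ T) ∨ (T ∧ T)) ∨ (T ∨ (T ∧ T)))
  →4  T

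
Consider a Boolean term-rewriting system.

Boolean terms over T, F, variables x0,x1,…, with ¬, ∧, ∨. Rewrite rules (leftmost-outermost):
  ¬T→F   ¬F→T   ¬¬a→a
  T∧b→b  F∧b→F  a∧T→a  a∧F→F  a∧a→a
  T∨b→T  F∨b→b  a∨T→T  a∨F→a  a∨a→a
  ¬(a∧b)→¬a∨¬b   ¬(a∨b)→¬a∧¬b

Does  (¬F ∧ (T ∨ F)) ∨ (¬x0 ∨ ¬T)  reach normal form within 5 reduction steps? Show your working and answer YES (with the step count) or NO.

  start: (¬F ∧ (T ∨ F)) ∨ (¬x0 ∨ ¬T)
  [1] (T ∧ (T ∨ F)) ∨ (¬x0 ∨ ¬T)
  [2] (T ∨ F) ∨ (¬x0 ∨ ¬T)
  [3] T ∨ (¬x0 ∨ ¬T)
  [4] T

Answer: YES — reaches normal form T in 4 ≤ 5 steps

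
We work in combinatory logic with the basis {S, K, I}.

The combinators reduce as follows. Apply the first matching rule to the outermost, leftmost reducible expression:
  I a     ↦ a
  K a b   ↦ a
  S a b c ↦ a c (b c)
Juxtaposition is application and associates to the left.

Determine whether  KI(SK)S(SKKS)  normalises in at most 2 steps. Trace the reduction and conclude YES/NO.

  start: KI(SK)S(SKKS)
  [1] IS(SKKS)
  [2] S(SKKS)

Answer: NO — after 2 steps the term is S(SKKS), not yet normal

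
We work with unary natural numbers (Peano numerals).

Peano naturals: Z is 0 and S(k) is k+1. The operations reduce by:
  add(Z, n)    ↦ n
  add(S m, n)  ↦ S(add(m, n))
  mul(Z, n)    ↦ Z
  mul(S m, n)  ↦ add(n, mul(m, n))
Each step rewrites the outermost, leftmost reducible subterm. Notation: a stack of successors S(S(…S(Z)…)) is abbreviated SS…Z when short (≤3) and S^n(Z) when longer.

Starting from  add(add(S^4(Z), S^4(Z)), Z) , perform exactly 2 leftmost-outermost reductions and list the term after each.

Answer: after 2 steps: S(add(add(SSSZ, S^4(Z)), Z))

Derivation:
  start: add(add(S^4(Z), S^4(Z)), Z)
  →1  add(S(add(SSSZ, S^4(Z))), Z)
  →2  S(add(add(SSSZ, S^4(Z)), Z))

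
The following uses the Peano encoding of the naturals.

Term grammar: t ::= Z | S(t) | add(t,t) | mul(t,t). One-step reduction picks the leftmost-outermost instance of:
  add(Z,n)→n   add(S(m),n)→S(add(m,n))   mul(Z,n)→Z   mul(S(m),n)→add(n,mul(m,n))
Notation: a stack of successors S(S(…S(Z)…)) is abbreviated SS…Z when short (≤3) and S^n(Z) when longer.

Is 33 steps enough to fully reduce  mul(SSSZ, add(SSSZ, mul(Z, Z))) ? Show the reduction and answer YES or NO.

  start: mul(SSSZ, add(SSSZ, mul(Z, Z)))
  →1  add(add(SSSZ, mul(Z, Z)), mul(SSZ, add(SSSZ, mul(Z, Z))))
  →2  add(S(add(SSZ, mul(Z, Z))), mul(SSZ, add(SSSZ, mul(Z, Z))))
  →3  S(add(add(SSZ, mul(Z, Z)), mul(SSZ, add(SSSZ, mul(Z, Z)))))
  →4  S(add(S(add(SZ, mul(Z, Z))), mul(SSZ, add(SSSZ, mul(Z, Z)))))
  →5  S(S(add(add(SZ, mul(Z, Z)), mul(SSZ, add(SSSZ, mul(Z, Z))))))
  →6  S(S(add(S(add(Z, mul(Z, Z))), mul(SSZ, add(SSSZ, mul(Z, Z))))))
  →7  S(S(S(add(add(Z, mul(Z, Z)), mul(SSZ, add(SSSZ, mul(Z, Z)))))))
  →8  S(S(S(add(mul(Z, Z), mul(SSZ, add(SSSZ, mul(Z, Z)))))))
  →9  S(S(S(add(Z, mul(SSZ, add(SSSZ, mul(Z, Z)))))))
  →10  S(S(S(mul(SSZ, add(SSSZ, mul(Z, Z))))))
  →11  S(S(S(add(add(SSSZ, mul(Z, Z)), mul(SZ, add(SSSZ, mul(Z, Z)))))))
  →12  S(S(S(add(S(add(SSZ, mul(Z, Z))), mul(SZ, add(SSSZ, mul(Z, Z)))))))
  →13  S(S(S(S(add(add(SSZ, mul(Z, Z)), mul(SZ, add(SSSZ, mul(Z, Z))))))))
  →14  S(S(S(S(add(S(add(SZ, mul(Z, Z))), mul(SZ, add(SSSZ, mul(Z, Z))))))))
  →15  S(S(S(S(S(add(add(SZ, mul(Z, Z)), mul(SZ, add(SSSZ, mul(Z, Z)))))))))
  →16  S(S(S(S(S(add(S(add(Z, mul(Z, Z))), mul(SZ, add(SSSZ, mul(Z, Z)))))))))
  →17  S(S(S(S(S(S(add(add(Z, mul(Z, Z)), mul(SZ, add(SSSZ, mul(Z, Z))))))))))
  →18  S(S(S(S(S(S(add(mul(Z, Z), mul(SZ, add(SSSZ, mul(Z, Z))))))))))
  →19  S(S(S(S(S(S(add(Z, mul(SZ, add(SSSZ, mul(Z, Z))))))))))
  →20  S(S(S(S(S(S(mul(SZ, add(SSSZ, mul(Z, Z)))))))))
  →21  S(S(S(S(S(S(add(add(SSSZ, mul(Z, Z)), mul(Z, add(SSSZ, mul(Z, Z))))))))))
  →22  S(S(S(S(S(S(add(S(add(SSZ, mul(Z, Z))), mul(Z, add(SSSZ, mul(Z, Z))))))))))
  →23  S(S(S(S(S(S(S(add(add(SSZ, mul(Z, Z)), mul(Z, add(SSSZ, mul(Z, Z)))))))))))
  →24  S(S(S(S(S(S(S(add(S(add(SZ, mul(Z, Z))), mul(Z, add(SSSZ, mul(Z, Z)))))))))))
  →25  S(S(S(S(S(S(S(S(add(add(SZ, mul(Z, Z)), mul(Z, add(SSSZ, mul(Z, Z))))))))))))
  →26  S(S(S(S(S(S(S(S(add(S(add(Z, mul(Z, Z))), mul(Z, add(SSSZ, mul(Z, Z))))))))))))
  →27  S(S(S(S(S(S(S(S(S(add(add(Z, mul(Z, Z)), mul(Z, add(SSSZ, mul(Z, Z)))))))))))))
  →28  S(S(S(S(S(S(S(S(S(add(mul(Z, Z), mul(Z, add(SSSZ, mul(Z, Z)))))))))))))
  →29  S(S(S(S(S(S(S(S(S(add(Z, mul(Z, add(SSSZ, mul(Z, Z)))))))))))))
  →30  S(S(S(S(S(S(S(S(S(mul(Z, add(SSSZ, mul(Z, Z))))))))))))
  →31  S^9(Z)

Answer: YES — reaches normal form S^9(Z) in 31 ≤ 33 steps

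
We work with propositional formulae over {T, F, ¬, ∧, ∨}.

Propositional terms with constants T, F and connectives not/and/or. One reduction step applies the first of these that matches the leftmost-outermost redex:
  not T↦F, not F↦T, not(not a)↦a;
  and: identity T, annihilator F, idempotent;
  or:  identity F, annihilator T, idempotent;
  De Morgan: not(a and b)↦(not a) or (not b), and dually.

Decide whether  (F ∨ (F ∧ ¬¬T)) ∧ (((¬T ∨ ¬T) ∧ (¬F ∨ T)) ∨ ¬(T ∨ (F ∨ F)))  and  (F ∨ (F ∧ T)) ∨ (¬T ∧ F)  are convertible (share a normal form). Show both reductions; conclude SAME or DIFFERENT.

Term A:
  start: (F ∨ (F ∧ ¬¬T)) ∧ (((¬T ∨ ¬T) ∧ (¬F ∨ T)) ∨ ¬(T ∨ (F ∨ F)))
  →1  (F ∧ ¬¬T) ∧ (((¬T ∨ ¬T) ∧ (¬F ∨ T)) ∨ ¬(T ∨ (F ∨ F)))
  →2  F ∧ (((¬T ∨ ¬T) ∧ (¬F ∨ T)) ∨ ¬(T ∨ (F ∨ F)))
  →3  F

Term B:
  start: (F ∨ (F ∧ T)) ∨ (¬T ∧ F)
  →1  (F ∧ T) ∨ (¬T ∧ F)
  →2  F ∨ (¬T ∧ F)
  →3  ¬T ∧ F
  →4  F

Answer: SAME — A ⇓ F, B ⇓ F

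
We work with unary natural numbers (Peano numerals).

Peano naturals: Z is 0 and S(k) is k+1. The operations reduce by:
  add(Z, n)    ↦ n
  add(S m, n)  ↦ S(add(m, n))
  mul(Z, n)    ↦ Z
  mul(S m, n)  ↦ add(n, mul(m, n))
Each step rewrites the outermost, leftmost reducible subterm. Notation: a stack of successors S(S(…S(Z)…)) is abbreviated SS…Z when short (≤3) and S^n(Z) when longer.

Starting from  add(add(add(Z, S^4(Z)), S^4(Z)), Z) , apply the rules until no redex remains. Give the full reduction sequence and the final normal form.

  start: add(add(add(Z, S^4(Z)), S^4(Z)), Z)
  →1  add(add(S^4(Z), S^4(Z)), Z)
  →2  add(S(add(SSSZ, S^4(Z))), Z)
  →3  S(add(add(SSSZ, S^4(Z)), Z))
  →4  S(add(S(add(SSZ, S^4(Z))), Z))
  →5  S(S(add(add(SSZ, S^4(Z)), Z)))
  →6  S(S(add(S(add(SZ, S^4(Z))), Z)))
  →7  S(S(S(add(add(SZ, S^4(Z)), Z))))
  →8  S(S(S(add(S(add(Z, S^4(Z))), Z))))
  →9  S(S(S(S(add(add(Z, S^4(Z)), Z)))))
  →10  S(S(S(S(add(S^4(Z), Z)))))
  →11  S(S(S(S(S(add(SSSZ, Z))))))
  →12  S(S(S(S(S(S(add(SSZ, Z)))))))
  →13  S(S(S(S(S(S(S(add(SZ, Z))))))))
  →14  S(S(S(S(S(S(S(S(add(Z, Z)))))))))
  →15  S^8(Z)

Answer: normal form = S^8(Z)  (in 15 steps)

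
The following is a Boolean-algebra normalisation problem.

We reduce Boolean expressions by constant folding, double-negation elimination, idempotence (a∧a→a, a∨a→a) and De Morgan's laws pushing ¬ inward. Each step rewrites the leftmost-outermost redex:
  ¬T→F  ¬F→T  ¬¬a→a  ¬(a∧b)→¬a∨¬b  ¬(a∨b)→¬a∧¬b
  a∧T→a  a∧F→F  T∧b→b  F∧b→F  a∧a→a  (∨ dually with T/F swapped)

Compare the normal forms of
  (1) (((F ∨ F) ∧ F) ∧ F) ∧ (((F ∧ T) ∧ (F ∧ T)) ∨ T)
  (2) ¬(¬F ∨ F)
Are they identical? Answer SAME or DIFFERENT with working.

Term A:
  start: (((F ∨ F) ∧ F) ∧ F) ∧ (((F ∧ T) ∧ (F ∧ T)) ∨ T)
  →1  F ∧ (((F ∧ T) ∧ (F ∧ T)) ∨ T)
  →2  F

Term B:
  start: ¬(¬F ∨ F)
  →1  ¬¬F ∧ ¬F
  →2  F ∧ ¬F
  →3  F

Answer: SAME — A ⇓ F, B ⇓ F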